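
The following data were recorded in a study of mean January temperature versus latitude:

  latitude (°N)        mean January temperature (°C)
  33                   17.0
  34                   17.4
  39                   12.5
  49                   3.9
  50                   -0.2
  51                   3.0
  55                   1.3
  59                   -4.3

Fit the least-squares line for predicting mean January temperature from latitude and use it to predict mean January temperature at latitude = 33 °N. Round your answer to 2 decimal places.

n = 8, Σx = 370, Σy = 50.6, Σxy = 1792, Σx² = 17774
Sxx = Σx² − (Σx)²/n = 17774 − 17112.5 = 661.5
Sxy = Σxy − (Σx)(Σy)/n = 1792 − 2340.25 = -548.25
b = Sxy/Sxx = -548.25/661.5 = -0.828798
a = ȳ − b·x̄ = 6.325 − (-0.828798)·46.25 = 44.656916
ŷ(33) = a + b·33 = 44.656916 + (-0.828798)·33 = 17.306576

17.31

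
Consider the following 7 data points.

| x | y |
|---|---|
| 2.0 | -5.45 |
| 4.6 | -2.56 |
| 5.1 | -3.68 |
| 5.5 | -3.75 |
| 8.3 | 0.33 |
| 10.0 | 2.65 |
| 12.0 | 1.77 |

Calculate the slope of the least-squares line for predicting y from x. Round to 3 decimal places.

0.847

n = 7, Σx = 47.5, Σy = -10.69, Σxy = -11.59, Σx² = 394.31
Sxx = Σx² − (Σx)²/n = 394.31 − 322.321429 = 71.988571
Sxy = Σxy − (Σx)(Σy)/n = -11.59 − (-72.539286) = 60.949286
b = Sxy/Sxx = 60.949286/71.988571 = 0.846652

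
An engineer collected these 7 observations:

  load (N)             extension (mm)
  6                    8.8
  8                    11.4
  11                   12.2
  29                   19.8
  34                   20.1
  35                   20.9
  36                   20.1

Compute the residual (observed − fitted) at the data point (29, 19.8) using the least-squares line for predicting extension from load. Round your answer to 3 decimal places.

n = 7, Σx = 159, Σy = 113.3, Σxy = 2990.9, Σx² = 4739
Sxx = Σx² − (Σx)²/n = 4739 − 3611.571429 = 1127.428571
Sxy = Σxy − (Σx)(Σy)/n = 2990.9 − 2573.528571 = 417.371429
b = Sxy/Sxx = 417.371429/1127.428571 = 0.370198
a = ȳ − b·x̄ = 16.185714 − 0.370198·22.714286 = 7.776939
ŷ(29) = 7.776939 + 0.370198·29 = 18.512671
residual = y − ŷ = 19.8 − 18.512671 = 1.287329

1.287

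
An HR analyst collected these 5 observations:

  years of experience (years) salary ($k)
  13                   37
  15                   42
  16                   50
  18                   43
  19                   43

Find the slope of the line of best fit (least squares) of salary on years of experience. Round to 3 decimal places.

n = 5, Σx = 81, Σy = 215, Σxy = 3502, Σx² = 1335
Sxx = Σx² − (Σx)²/n = 1335 − 1312.2 = 22.8
Sxy = Σxy − (Σx)(Σy)/n = 3502 − 3483 = 19
b = Sxy/Sxx = 19/22.8 = 0.833333

0.833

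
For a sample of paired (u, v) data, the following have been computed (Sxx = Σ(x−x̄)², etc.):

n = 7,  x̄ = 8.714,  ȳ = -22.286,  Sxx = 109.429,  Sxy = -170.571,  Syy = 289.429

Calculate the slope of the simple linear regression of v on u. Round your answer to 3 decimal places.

-1.559

b = Sxy/Sxx = -170.571/109.429 = -1.558737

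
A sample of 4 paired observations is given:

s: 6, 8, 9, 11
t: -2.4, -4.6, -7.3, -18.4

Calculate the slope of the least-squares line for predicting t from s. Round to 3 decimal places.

-3.181

n = 4, Σx = 34, Σy = -32.7, Σxy = -319.3, Σx² = 302
Sxx = Σx² − (Σx)²/n = 302 − 289 = 13
Sxy = Σxy − (Σx)(Σy)/n = -319.3 − (-277.95) = -41.35
b = Sxy/Sxx = -41.35/13 = -3.180769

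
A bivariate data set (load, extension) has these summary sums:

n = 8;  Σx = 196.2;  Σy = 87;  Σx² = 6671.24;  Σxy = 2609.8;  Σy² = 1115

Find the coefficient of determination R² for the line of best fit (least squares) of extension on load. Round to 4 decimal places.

Sxx = Σx² − (Σx)²/n = 6671.24 − 4811.805 = 1859.435
Sxy = Σxy − (Σx)(Σy)/n = 2609.8 − 2133.675 = 476.125
Syy = Σy² − (Σy)²/n = 1115 − 946.125 = 168.875
R² = Sxy²/(Sxx·Syy) = (476.125)²/(1859.435·168.875) = 0.721931

0.7219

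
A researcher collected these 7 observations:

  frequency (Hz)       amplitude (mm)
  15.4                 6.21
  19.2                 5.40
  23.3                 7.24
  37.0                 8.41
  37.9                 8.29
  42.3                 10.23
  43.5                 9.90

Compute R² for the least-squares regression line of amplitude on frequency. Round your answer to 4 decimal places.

0.8879

n = 7, Σx = 218.6, Σy = 55.68, Σxy = 1856.746, Σx² = 7635.64, Σy² = 462.2568
Sxx = Σx² − (Σx)²/n = 7635.64 − 6826.565714 = 809.074286
Sxy = Σxy − (Σx)(Σy)/n = 1856.746 − 1738.806857 = 117.939143
Syy = Σy² − (Σy)²/n = 462.2568 − 442.894629 = 19.362171
R² = Sxy²/(Sxx·Syy) = (117.939143)²/(809.074286·19.362171) = 0.887919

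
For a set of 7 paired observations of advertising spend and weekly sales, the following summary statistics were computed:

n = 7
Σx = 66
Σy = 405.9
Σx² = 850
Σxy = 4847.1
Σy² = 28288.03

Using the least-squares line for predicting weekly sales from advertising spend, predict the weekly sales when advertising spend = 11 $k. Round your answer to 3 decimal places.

65.025

Sxx = Σx² − (Σx)²/n = 850 − 622.285714 = 227.714286
Sxy = Σxy − (Σx)(Σy)/n = 4847.1 − 3827.057143 = 1020.042857
b = Sxy/Sxx = 1020.042857/227.714286 = 4.479486
a = ȳ − b·x̄ = 57.985714 − 4.479486·9.428571 = 15.750565
ŷ(11) = a + b·11 = 15.750565 + 4.479486·11 = 65.024906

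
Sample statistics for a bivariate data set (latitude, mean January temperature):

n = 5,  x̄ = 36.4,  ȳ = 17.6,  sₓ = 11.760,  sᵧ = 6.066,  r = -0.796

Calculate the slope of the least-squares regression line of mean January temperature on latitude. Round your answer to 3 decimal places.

b = r · sᵧ/sₓ = -0.796 · 6.066/11.76 = -0.410590

-0.411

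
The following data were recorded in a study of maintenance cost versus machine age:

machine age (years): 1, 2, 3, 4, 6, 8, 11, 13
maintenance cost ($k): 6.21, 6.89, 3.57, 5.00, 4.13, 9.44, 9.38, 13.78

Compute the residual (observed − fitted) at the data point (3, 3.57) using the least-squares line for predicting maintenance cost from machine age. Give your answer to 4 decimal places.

-1.8455

n = 8, Σx = 48, Σy = 58.4, Σxy = 433.32, Σx² = 420
Sxx = Σx² − (Σx)²/n = 420 − 288 = 132
Sxy = Σxy − (Σx)(Σy)/n = 433.32 − 350.4 = 82.92
b = Sxy/Sxx = 82.92/132 = 0.628182
a = ȳ − b·x̄ = 7.3 − 0.628182·6 = 3.530909
ŷ(3) = 3.530909 + 0.628182·3 = 5.415455
residual = y − ŷ = 3.57 − 5.415455 = -1.845455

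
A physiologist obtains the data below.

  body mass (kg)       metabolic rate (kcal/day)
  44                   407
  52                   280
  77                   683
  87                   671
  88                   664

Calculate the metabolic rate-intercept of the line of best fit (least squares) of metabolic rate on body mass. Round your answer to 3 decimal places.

-28.805

n = 5, Σx = 348, Σy = 2705, Σxy = 201868, Σx² = 25882
Sxx = Σx² − (Σx)²/n = 25882 − 24220.8 = 1661.2
Sxy = Σxy − (Σx)(Σy)/n = 201868 − 188268 = 13600
b = Sxy/Sxx = 13600/1661.2 = 8.186853
a = ȳ − b·x̄ = 541 − 8.186853·69.6 = -28.804960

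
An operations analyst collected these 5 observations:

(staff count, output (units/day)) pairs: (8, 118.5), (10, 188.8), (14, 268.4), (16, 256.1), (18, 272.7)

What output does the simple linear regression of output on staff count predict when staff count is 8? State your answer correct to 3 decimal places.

n = 5, Σx = 66, Σy = 1104.5, Σxy = 15599.8, Σx² = 940
Sxx = Σx² − (Σx)²/n = 940 − 871.2 = 68.8
Sxy = Σxy − (Σx)(Σy)/n = 15599.8 − 14579.4 = 1020.4
b = Sxy/Sxx = 1020.4/68.8 = 14.831395
a = ȳ − b·x̄ = 220.9 − 14.831395·13.2 = 25.125581
ŷ(8) = a + b·8 = 25.125581 + 14.831395·8 = 143.776744

143.777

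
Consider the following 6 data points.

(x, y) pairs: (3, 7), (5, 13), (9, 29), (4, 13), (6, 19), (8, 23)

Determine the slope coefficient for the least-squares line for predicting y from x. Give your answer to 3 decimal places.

n = 6, Σx = 35, Σy = 104, Σxy = 697, Σx² = 231
Sxx = Σx² − (Σx)²/n = 231 − 204.166667 = 26.833333
Sxy = Σxy − (Σx)(Σy)/n = 697 − 606.666667 = 90.333333
b = Sxy/Sxx = 90.333333/26.833333 = 3.366460

3.366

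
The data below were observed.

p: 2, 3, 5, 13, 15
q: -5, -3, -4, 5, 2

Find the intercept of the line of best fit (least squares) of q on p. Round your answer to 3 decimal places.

-5.989

n = 5, Σx = 38, Σy = -5, Σxy = 56, Σx² = 432
Sxx = Σx² − (Σx)²/n = 432 − 288.8 = 143.2
Sxy = Σxy − (Σx)(Σy)/n = 56 − (-38) = 94
b = Sxy/Sxx = 94/143.2 = 0.656425
a = ȳ − b·x̄ = -1 − 0.656425·7.6 = -5.988827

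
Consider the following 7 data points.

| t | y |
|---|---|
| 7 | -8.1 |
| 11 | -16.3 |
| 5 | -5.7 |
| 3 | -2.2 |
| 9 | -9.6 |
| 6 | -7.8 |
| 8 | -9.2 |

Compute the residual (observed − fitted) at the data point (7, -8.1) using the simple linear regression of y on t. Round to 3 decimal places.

0.314

n = 7, Σx = 49, Σy = -58.9, Σxy = -477.9, Σx² = 385
Sxx = Σx² − (Σx)²/n = 385 − 343 = 42
Sxy = Σxy − (Σx)(Σy)/n = -477.9 − (-412.3) = -65.6
b = Sxy/Sxx = -65.6/42 = -1.561905
a = ȳ − b·x̄ = -8.414286 − (-1.561905)·7 = 2.519048
ŷ(7) = 2.519048 + (-1.561905)·7 = -8.414286
residual = y − ŷ = -8.1 − (-8.414286) = 0.314286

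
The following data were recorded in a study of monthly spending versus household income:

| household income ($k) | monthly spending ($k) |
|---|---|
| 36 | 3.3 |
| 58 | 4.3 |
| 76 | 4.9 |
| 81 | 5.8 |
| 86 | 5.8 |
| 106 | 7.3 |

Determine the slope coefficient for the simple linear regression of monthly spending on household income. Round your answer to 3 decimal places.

n = 6, Σx = 443, Σy = 31.4, Σxy = 2483, Σx² = 35629
Sxx = Σx² − (Σx)²/n = 35629 − 32708.166667 = 2920.833333
Sxy = Σxy − (Σx)(Σy)/n = 2483 − 2318.366667 = 164.633333
b = Sxy/Sxx = 164.633333/2920.833333 = 0.056365

0.056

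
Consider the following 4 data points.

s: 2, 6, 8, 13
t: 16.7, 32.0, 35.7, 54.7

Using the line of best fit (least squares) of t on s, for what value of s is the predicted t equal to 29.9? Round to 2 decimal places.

n = 4, Σx = 29, Σy = 139.1, Σxy = 1222.1, Σx² = 273
Sxx = Σx² − (Σx)²/n = 273 − 210.25 = 62.75
Sxy = Σxy − (Σx)(Σy)/n = 1222.1 − 1008.475 = 213.625
b = Sxy/Sxx = 213.625/62.75 = 3.404382
a = ȳ − b·x̄ = 34.775 − 3.404382·7.25 = 10.093227
Set a + b·x = 29.9: x = (29.9 − 10.093227) / 3.404382 = 5.818022

5.82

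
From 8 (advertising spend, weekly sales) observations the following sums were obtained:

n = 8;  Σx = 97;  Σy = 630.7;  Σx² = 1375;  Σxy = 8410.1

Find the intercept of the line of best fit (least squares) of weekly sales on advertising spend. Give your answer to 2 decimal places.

32.33

Sxx = Σx² − (Σx)²/n = 1375 − 1176.125 = 198.875
Sxy = Σxy − (Σx)(Σy)/n = 8410.1 − 7647.2375 = 762.8625
b = Sxy/Sxx = 762.8625/198.875 = 3.835889
a = ȳ − b·x̄ = 78.8375 − 3.835889·12.125 = 32.327341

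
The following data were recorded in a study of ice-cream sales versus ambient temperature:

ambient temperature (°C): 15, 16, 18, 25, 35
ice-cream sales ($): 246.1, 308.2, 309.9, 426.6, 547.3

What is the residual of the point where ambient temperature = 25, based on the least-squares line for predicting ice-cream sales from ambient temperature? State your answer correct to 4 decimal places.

n = 5, Σx = 109, Σy = 1838.1, Σxy = 44021.4, Σx² = 2655
Sxx = Σx² − (Σx)²/n = 2655 − 2376.2 = 278.8
Sxy = Σxy − (Σx)(Σy)/n = 44021.4 − 40070.58 = 3950.82
b = Sxy/Sxx = 3950.82/278.8 = 14.170803
a = ȳ − b·x̄ = 367.62 − 14.170803·21.8 = 58.696485
ŷ(25) = 58.696485 + 14.170803·25 = 412.966571
residual = y − ŷ = 426.6 − 412.966571 = 13.633429

13.6334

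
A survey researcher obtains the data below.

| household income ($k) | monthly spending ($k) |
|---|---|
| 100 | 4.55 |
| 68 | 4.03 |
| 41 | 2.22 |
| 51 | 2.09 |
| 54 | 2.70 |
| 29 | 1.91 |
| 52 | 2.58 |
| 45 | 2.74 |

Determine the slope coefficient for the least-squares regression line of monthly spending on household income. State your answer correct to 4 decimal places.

n = 8, Σx = 440, Σy = 22.82, Σxy = 1385.3, Σx² = 27392
Sxx = Σx² − (Σx)²/n = 27392 − 24200 = 3192
Sxy = Σxy − (Σx)(Σy)/n = 1385.3 − 1255.1 = 130.2
b = Sxy/Sxx = 130.2/3192 = 0.040789

0.0408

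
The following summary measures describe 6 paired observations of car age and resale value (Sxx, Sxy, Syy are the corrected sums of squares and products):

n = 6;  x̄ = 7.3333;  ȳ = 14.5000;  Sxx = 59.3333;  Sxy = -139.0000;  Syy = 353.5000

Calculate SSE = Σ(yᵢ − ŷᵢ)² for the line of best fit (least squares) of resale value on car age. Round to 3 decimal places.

27.865

b = Sxy/Sxx = -139/59.3333 = -2.342698
SSE = Syy − b·Sxy = 353.5 − (-2.342698)·(-139) = 27.864986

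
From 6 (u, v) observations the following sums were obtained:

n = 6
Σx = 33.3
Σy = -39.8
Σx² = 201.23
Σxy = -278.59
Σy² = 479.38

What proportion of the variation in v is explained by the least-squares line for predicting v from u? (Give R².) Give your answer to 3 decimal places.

0.942

Sxx = Σx² − (Σx)²/n = 201.23 − 184.815 = 16.415
Sxy = Σxy − (Σx)(Σy)/n = -278.59 − (-220.89) = -57.7
Syy = Σy² − (Σy)²/n = 479.38 − 264.006667 = 215.373333
R² = Sxy²/(Sxx·Syy) = (-57.7)²/(16.415·215.373333) = 0.941714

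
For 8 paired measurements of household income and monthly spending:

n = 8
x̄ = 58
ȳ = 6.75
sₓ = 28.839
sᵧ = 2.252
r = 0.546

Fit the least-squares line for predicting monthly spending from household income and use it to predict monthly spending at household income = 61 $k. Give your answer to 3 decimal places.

6.878

b = r · sᵧ/sₓ = 0.546 · 2.252/28.839 = 0.042636
a = ȳ − b·x̄ = 6.75 − 0.042636·58 = 4.277087
ŷ(61) = a + b·61 = 4.277087 + 0.042636·61 = 6.877909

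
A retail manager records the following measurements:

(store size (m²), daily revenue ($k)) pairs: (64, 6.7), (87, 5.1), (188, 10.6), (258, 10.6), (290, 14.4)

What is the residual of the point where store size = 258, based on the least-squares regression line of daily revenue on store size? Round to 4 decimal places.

-1.6134

n = 5, Σx = 887, Σy = 47.4, Σxy = 9776.1, Σx² = 197673
Sxx = Σx² − (Σx)²/n = 197673 − 157353.8 = 40319.2
Sxy = Σxy − (Σx)(Σy)/n = 9776.1 − 8408.76 = 1367.34
b = Sxy/Sxx = 1367.34/40319.2 = 0.033913
a = ȳ − b·x̄ = 9.48 − 0.033913·177.4 = 3.463856
ŷ(258) = 3.463856 + 0.033913·258 = 12.213378
residual = y − ŷ = 10.6 − 12.213378 = -1.613378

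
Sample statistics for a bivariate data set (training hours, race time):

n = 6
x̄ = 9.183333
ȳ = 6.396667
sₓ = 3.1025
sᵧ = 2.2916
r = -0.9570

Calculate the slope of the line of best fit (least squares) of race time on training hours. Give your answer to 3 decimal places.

-0.707

b = r · sᵧ/sₓ = -0.957 · 2.2916/3.1025 = -0.706869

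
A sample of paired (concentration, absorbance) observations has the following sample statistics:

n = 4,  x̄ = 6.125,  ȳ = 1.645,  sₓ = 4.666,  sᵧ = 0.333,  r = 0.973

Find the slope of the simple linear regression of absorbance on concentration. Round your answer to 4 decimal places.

0.0694

b = r · sᵧ/sₓ = 0.973 · 0.333/4.666 = 0.069440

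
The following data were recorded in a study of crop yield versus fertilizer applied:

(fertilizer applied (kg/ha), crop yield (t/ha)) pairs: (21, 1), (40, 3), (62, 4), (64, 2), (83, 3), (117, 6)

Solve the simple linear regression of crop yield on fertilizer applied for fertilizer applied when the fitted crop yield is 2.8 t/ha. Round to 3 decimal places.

56.036

n = 6, Σx = 387, Σy = 19, Σxy = 1468, Σx² = 30559
Sxx = Σx² − (Σx)²/n = 30559 − 24961.5 = 5597.5
Sxy = Σxy − (Σx)(Σy)/n = 1468 − 1225.5 = 242.5
b = Sxy/Sxx = 242.5/5597.5 = 0.043323
a = ȳ − b·x̄ = 3.166667 − 0.043323·64.5 = 0.372339
Set a + b·x = 2.8: x = (2.8 − 0.372339) / 0.043323 = 56.036426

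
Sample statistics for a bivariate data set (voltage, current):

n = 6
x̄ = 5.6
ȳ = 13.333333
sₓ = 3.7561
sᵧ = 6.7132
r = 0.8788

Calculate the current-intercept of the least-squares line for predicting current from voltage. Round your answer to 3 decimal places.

4.538

b = r · sᵧ/sₓ = 0.8788 · 6.7132/3.7561 = 1.570661
a = ȳ − b·x̄ = 13.333333 − 1.570661·5.6 = 4.537631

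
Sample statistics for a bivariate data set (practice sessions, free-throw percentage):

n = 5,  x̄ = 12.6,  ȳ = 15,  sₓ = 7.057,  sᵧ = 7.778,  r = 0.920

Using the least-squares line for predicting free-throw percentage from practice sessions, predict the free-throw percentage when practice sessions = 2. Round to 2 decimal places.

b = r · sᵧ/sₓ = 0.92 · 7.778/7.057 = 1.013995
a = ȳ − b·x̄ = 15 − 1.013995·12.6 = 2.223668
ŷ(2) = a + b·2 = 2.223668 + 1.013995·2 = 4.251657

4.25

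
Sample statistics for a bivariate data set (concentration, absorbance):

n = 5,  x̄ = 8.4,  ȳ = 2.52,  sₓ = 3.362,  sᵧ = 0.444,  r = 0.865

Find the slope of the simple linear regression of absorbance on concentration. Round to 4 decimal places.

b = r · sᵧ/sₓ = 0.865 · 0.444/3.362 = 0.114236

0.1142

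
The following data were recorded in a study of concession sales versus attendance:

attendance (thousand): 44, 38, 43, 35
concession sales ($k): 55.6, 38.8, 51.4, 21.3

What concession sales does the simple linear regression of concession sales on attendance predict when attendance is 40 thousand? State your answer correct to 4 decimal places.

n = 4, Σx = 160, Σy = 167.1, Σxy = 6876.5, Σx² = 6454
Sxx = Σx² − (Σx)²/n = 6454 − 6400 = 54
Sxy = Σxy − (Σx)(Σy)/n = 6876.5 − 6684 = 192.5
b = Sxy/Sxx = 192.5/54 = 3.564815
a = ȳ − b·x̄ = 41.775 − 3.564815·40 = -100.817593
ŷ(40) = a + b·40 = -100.817593 + 3.564815·40 = 41.775

41.7750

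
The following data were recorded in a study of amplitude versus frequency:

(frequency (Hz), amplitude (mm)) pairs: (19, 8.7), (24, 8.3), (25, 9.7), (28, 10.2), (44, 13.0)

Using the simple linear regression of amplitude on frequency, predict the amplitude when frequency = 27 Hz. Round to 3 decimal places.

n = 5, Σx = 140, Σy = 49.9, Σxy = 1464.6, Σx² = 4282
Sxx = Σx² − (Σx)²/n = 4282 − 3920 = 362
Sxy = Σxy − (Σx)(Σy)/n = 1464.6 − 1397.2 = 67.4
b = Sxy/Sxx = 67.4/362 = 0.186188
a = ȳ − b·x̄ = 9.98 − 0.186188·28 = 4.766740
ŷ(27) = a + b·27 = 4.766740 + 0.186188·27 = 9.793812

9.794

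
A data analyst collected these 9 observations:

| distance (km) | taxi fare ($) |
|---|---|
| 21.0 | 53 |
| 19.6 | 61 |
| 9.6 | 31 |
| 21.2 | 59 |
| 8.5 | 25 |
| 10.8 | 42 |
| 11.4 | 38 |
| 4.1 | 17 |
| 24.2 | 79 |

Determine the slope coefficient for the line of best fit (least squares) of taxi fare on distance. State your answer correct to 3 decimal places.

n = 9, Σx = 130.4, Σy = 405, Σxy = 6937.8, Σx² = 2288.06
Sxx = Σx² − (Σx)²/n = 2288.06 − 1889.351111 = 398.708889
Sxy = Σxy − (Σx)(Σy)/n = 6937.8 − 5868 = 1069.8
b = Sxy/Sxx = 1069.8/398.708889 = 2.683161

2.683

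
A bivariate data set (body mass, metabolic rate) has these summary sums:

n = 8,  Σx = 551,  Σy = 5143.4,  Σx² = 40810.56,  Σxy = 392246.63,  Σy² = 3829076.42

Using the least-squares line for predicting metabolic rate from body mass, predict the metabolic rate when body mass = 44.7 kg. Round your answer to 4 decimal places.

Sxx = Σx² − (Σx)²/n = 40810.56 − 37950.125 = 2860.435
Sxy = Σxy − (Σx)(Σy)/n = 392246.63 − 354251.675 = 37994.955
b = Sxy/Sxx = 37994.955/2860.435 = 13.282929
a = ȳ − b·x̄ = 642.925 − 13.282929·68.875 = -271.936735
ŷ(44.7) = a + b·44.7 = -271.936735 + 13.282929·44.7 = 321.810192

321.8102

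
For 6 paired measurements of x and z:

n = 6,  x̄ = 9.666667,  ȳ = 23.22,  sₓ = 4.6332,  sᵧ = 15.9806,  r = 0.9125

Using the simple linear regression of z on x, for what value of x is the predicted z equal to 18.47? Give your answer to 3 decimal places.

b = r · sᵧ/sₓ = 0.9125 · 15.9806/4.6332 = 3.147349
a = ȳ − b·x̄ = 23.22 − 3.147349·9.666667 = -7.204375
Set a + b·x = 18.47: x = (18.47 − (-7.204375)) / 3.147349 = 8.157460

8.157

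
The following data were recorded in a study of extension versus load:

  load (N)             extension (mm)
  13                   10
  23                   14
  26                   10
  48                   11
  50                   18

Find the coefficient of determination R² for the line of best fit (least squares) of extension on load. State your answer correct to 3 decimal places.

0.308

n = 5, Σx = 160, Σy = 63, Σxy = 2140, Σx² = 6178, Σy² = 841
Sxx = Σx² − (Σx)²/n = 6178 − 5120 = 1058
Sxy = Σxy − (Σx)(Σy)/n = 2140 − 2016 = 124
Syy = Σy² − (Σy)²/n = 841 − 793.8 = 47.2
R² = Sxy²/(Sxx·Syy) = (124)²/(1058·47.2) = 0.307904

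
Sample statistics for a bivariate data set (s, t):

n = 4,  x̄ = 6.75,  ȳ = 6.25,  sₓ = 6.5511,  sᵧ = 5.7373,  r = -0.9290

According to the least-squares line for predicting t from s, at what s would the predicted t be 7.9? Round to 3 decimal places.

b = r · sᵧ/sₓ = -0.929 · 5.7373/6.5511 = -0.813596
a = ȳ − b·x̄ = 6.25 − (-0.813596)·6.75 = 11.741776
Set a + b·x = 7.9: x = (7.9 − 11.741776) / (-0.813596) = 4.721968

4.722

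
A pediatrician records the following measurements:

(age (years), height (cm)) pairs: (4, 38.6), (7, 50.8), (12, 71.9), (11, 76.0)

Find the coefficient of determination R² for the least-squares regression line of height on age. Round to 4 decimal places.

0.9557

n = 4, Σx = 34, Σy = 237.3, Σxy = 2208.8, Σx² = 330, Σy² = 15016.21
Sxx = Σx² − (Σx)²/n = 330 − 289 = 41
Sxy = Σxy − (Σx)(Σy)/n = 2208.8 − 2017.05 = 191.75
Syy = Σy² − (Σy)²/n = 15016.21 − 14077.8225 = 938.3875
R² = Sxy²/(Sxx·Syy) = (191.75)²/(41·938.3875) = 0.955663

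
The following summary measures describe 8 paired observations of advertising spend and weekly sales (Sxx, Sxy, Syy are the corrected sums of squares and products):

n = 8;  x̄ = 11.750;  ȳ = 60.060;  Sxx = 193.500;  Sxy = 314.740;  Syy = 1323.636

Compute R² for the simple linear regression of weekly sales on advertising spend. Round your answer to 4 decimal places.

0.3868

R² = Sxy²/(Sxx·Syy) = (314.74)²/(193.5·1323.636) = 0.386771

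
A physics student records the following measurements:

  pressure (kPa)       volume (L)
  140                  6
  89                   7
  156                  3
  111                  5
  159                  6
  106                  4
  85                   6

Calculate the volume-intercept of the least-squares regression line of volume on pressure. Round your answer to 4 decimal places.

7.3667

n = 7, Σx = 846, Σy = 37, Σxy = 4374, Σx² = 107920
Sxx = Σx² − (Σx)²/n = 107920 − 102245.142857 = 5674.857143
Sxy = Σxy − (Σx)(Σy)/n = 4374 − 4471.714286 = -97.714286
b = Sxy/Sxx = -97.714286/5674.857143 = -0.017219
a = ȳ − b·x̄ = 5.285714 − (-0.017219)·120.857143 = 7.366730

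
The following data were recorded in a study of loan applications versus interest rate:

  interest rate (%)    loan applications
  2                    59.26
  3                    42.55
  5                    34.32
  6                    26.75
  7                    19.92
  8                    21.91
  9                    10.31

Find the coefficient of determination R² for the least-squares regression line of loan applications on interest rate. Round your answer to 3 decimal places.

0.939

n = 7, Σx = 40, Σy = 215.02, Σxy = 985.78, Σx² = 268, Σy² = 8198.8256
Sxx = Σx² − (Σx)²/n = 268 − 228.571429 = 39.428571
Sxy = Σxy − (Σx)(Σy)/n = 985.78 − 1228.685714 = -242.905714
Syy = Σy² − (Σy)²/n = 8198.8256 − 6604.800057 = 1594.025543
R² = Sxy²/(Sxx·Syy) = (-242.905714)²/(39.428571·1594.025543) = 0.938791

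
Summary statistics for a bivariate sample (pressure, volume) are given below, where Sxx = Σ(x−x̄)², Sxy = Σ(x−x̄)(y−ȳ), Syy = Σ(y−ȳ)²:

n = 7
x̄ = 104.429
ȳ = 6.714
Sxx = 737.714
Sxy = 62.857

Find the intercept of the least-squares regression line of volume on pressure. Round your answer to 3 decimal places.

b = Sxy/Sxx = 62.857/737.714 = 0.085205
a = ȳ − b·x̄ = 6.714 − 0.085205·104.429 = -2.183884

-2.184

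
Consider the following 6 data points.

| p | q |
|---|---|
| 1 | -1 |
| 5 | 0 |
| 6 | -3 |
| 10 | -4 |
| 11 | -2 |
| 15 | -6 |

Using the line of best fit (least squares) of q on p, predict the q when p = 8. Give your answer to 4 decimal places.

n = 6, Σx = 48, Σy = -16, Σxy = -171, Σx² = 508
Sxx = Σx² − (Σx)²/n = 508 − 384 = 124
Sxy = Σxy − (Σx)(Σy)/n = -171 − (-128) = -43
b = Sxy/Sxx = -43/124 = -0.346774
a = ȳ − b·x̄ = -2.666667 − (-0.346774)·8 = 0.107527
ŷ(8) = a + b·8 = 0.107527 + (-0.346774)·8 = -2.666667

-2.6667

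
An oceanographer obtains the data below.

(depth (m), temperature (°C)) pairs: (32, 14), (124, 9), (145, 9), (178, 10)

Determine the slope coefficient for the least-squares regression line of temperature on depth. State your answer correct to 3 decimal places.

-0.032

n = 4, Σx = 479, Σy = 42, Σxy = 4649, Σx² = 69109
Sxx = Σx² − (Σx)²/n = 69109 − 57360.25 = 11748.75
Sxy = Σxy − (Σx)(Σy)/n = 4649 − 5029.5 = -380.5
b = Sxy/Sxx = -380.5/11748.75 = -0.032386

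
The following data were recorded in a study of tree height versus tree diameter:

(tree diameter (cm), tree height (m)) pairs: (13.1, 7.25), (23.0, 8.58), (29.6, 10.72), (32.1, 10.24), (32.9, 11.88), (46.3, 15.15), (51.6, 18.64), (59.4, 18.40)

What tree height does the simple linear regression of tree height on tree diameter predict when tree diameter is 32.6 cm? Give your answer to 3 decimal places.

n = 8, Σx = 288, Σy = 100.86, Σxy = 4085.412, Σx² = 12024.2
Sxx = Σx² − (Σx)²/n = 12024.2 − 10368 = 1656.2
Sxy = Σxy − (Σx)(Σy)/n = 4085.412 − 3630.96 = 454.452
b = Sxy/Sxx = 454.452/1656.2 = 0.274394
a = ȳ − b·x̄ = 12.6075 − 0.274394·36 = 2.729302
ŷ(32.6) = a + b·32.6 = 2.729302 + 0.274394·32.6 = 11.674559

11.675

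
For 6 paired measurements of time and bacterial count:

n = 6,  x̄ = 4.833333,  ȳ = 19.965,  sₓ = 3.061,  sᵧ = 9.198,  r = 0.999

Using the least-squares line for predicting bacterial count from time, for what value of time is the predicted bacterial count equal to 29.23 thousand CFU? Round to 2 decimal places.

b = r · sᵧ/sₓ = 0.999 · 9.198/3.061 = 3.001895
a = ȳ − b·x̄ = 19.965 − 3.001895·4.833333 = 5.455840
Set a + b·x = 29.23: x = (29.23 − 5.455840) / 3.001895 = 7.919716

7.92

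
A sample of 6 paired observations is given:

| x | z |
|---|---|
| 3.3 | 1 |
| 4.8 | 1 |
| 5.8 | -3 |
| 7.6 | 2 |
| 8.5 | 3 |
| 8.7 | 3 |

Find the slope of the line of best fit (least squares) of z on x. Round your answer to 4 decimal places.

n = 6, Σx = 38.7, Σy = 7, Σxy = 57.5, Σx² = 273.27
Sxx = Σx² − (Σx)²/n = 273.27 − 249.615 = 23.655
Sxy = Σxy − (Σx)(Σy)/n = 57.5 − 45.15 = 12.35
b = Sxy/Sxx = 12.35/23.655 = 0.522088

0.5221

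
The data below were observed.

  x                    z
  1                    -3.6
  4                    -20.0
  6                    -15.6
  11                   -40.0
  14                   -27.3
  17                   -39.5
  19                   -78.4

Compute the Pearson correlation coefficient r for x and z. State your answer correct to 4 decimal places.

n = 7, Σx = 72, Σy = -224.4, Σxy = -3160.5, Σx² = 1020, Σy² = 10708.42
Sxx = Σx² − (Σx)²/n = 1020 − 740.571429 = 279.428571
Sxy = Σxy − (Σx)(Σy)/n = -3160.5 − (-2308.114286) = -852.385714
Syy = Σy² − (Σy)²/n = 10708.42 − 7193.622857 = 3514.797143
r = Sxy/√(Sxx·Syy) = -852.385714/√(982134.744490) = -852.385714/991.027116 = -0.860103

-0.8601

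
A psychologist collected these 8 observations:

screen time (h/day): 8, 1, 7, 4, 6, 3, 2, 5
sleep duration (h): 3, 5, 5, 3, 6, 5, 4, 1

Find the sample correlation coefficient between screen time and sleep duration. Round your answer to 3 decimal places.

-0.145

n = 8, Σx = 36, Σy = 32, Σxy = 140, Σx² = 204, Σy² = 146
Sxx = Σx² − (Σx)²/n = 204 − 162 = 42
Sxy = Σxy − (Σx)(Σy)/n = 140 − 144 = -4
Syy = Σy² − (Σy)²/n = 146 − 128 = 18
r = Sxy/√(Sxx·Syy) = -4/√(756) = -4/27.495454 = -0.145479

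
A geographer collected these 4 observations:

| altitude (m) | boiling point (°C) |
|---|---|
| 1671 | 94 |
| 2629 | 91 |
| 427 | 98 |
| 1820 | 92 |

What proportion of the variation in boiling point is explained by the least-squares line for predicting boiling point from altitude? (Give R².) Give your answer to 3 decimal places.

0.938

n = 4, Σx = 6547, Σy = 375, Σxy = 605599, Σx² = 13198611, Σy² = 35185
Sxx = Σx² − (Σx)²/n = 13198611 − 10715802.25 = 2482808.75
Sxy = Σxy − (Σx)(Σy)/n = 605599 − 613781.25 = -8182.25
Syy = Σy² − (Σy)²/n = 35185 − 35156.25 = 28.75
R² = Sxy²/(Sxx·Syy) = (-8182.25)²/(2482808.75·28.75) = 0.937917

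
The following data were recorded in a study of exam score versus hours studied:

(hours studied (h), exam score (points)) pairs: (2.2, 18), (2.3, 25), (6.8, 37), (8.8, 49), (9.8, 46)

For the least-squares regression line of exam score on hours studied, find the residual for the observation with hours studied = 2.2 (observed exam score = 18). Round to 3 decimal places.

-3.360

n = 5, Σx = 29.9, Σy = 175, Σxy = 1230.7, Σx² = 229.85
Sxx = Σx² − (Σx)²/n = 229.85 − 178.802 = 51.048
Sxy = Σxy − (Σx)(Σy)/n = 1230.7 − 1046.5 = 184.2
b = Sxy/Sxx = 184.2/51.048 = 3.608369
a = ȳ − b·x̄ = 35 − 3.608369·5.98 = 13.421956
ŷ(2.2) = 13.421956 + 3.608369·2.2 = 21.360367
residual = y − ŷ = 18 − 21.360367 = -3.360367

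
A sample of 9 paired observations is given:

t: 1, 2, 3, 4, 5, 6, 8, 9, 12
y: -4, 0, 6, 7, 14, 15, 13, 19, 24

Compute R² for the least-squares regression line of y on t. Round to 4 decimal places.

0.8923

n = 9, Σx = 50, Σy = 94, Σxy = 765, Σx² = 380, Σy² = 1628
Sxx = Σx² − (Σx)²/n = 380 − 277.777778 = 102.222222
Sxy = Σxy − (Σx)(Σy)/n = 765 − 522.222222 = 242.777778
Syy = Σy² − (Σy)²/n = 1628 − 981.777778 = 646.222222
R² = Sxy²/(Sxx·Syy) = (242.777778)²/(102.222222·646.222222) = 0.892258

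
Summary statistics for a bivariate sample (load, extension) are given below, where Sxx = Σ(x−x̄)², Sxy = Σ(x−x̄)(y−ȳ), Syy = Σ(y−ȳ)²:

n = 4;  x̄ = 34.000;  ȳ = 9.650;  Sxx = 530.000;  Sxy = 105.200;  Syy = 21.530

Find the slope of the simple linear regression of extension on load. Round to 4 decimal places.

0.1985

b = Sxy/Sxx = 105.2/530 = 0.198491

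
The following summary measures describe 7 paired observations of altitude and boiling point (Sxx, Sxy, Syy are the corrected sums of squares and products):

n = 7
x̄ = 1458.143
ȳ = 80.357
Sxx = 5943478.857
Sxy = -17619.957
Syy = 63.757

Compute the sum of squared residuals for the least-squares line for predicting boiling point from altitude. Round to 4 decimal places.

11.5211

b = Sxy/Sxx = -17619.957/5943478.857 = -0.002965
SSE = Syy − b·Sxy = 63.757 − (-0.002965)·(-17619.957) = 11.521114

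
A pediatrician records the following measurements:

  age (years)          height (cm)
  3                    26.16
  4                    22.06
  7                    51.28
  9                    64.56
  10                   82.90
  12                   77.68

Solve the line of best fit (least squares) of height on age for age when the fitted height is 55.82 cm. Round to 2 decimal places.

7.74

n = 6, Σx = 45, Σy = 324.64, Σxy = 2867.88, Σx² = 399
Sxx = Σx² − (Σx)²/n = 399 − 337.5 = 61.5
Sxy = Σxy − (Σx)(Σy)/n = 2867.88 − 2434.8 = 433.08
b = Sxy/Sxx = 433.08/61.5 = 7.041951
a = ȳ − b·x̄ = 54.106667 − 7.041951·7.5 = 1.292033
Set a + b·x = 55.82: x = (55.82 − 1.292033) / 7.041951 = 7.743304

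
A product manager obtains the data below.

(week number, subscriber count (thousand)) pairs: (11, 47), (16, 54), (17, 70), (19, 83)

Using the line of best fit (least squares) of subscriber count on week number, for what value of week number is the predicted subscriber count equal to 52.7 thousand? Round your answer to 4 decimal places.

13.2056

n = 4, Σx = 63, Σy = 254, Σxy = 4148, Σx² = 1027
Sxx = Σx² − (Σx)²/n = 1027 − 992.25 = 34.75
Sxy = Σxy − (Σx)(Σy)/n = 4148 − 4000.5 = 147.5
b = Sxy/Sxx = 147.5/34.75 = 4.244604
a = ȳ − b·x̄ = 63.5 − 4.244604·15.75 = -3.352518
Set a + b·x = 52.7: x = (52.7 − (-3.352518)) / 4.244604 = 13.205593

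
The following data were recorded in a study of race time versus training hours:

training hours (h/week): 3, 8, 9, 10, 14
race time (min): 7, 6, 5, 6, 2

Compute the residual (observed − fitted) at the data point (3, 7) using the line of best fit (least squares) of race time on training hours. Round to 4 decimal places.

-0.6752

n = 5, Σx = 44, Σy = 26, Σxy = 202, Σx² = 450
Sxx = Σx² − (Σx)²/n = 450 − 387.2 = 62.8
Sxy = Σxy − (Σx)(Σy)/n = 202 − 228.8 = -26.8
b = Sxy/Sxx = -26.8/62.8 = -0.426752
a = ȳ − b·x̄ = 5.2 − (-0.426752)·8.8 = 8.955414
ŷ(3) = 8.955414 + (-0.426752)·3 = 7.675159
residual = y − ŷ = 7 − 7.675159 = -0.675159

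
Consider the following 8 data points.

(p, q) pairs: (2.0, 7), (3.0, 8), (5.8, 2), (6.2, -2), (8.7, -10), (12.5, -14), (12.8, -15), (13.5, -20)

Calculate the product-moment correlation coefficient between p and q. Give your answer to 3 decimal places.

-0.981

n = 8, Σx = 64.5, Σy = -44, Σxy = -686.8, Σx² = 663.11, Σy² = 1042
Sxx = Σx² − (Σx)²/n = 663.11 − 520.03125 = 143.07875
Sxy = Σxy − (Σx)(Σy)/n = -686.8 − (-354.75) = -332.05
Syy = Σy² − (Σy)²/n = 1042 − 242 = 800
r = Sxy/√(Sxx·Syy) = -332.05/√(114463) = -332.05/338.323809 = -0.981456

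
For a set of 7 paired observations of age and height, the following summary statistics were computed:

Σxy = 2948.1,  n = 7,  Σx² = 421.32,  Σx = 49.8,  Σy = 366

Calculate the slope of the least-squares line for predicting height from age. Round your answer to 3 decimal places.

5.136

Sxx = Σx² − (Σx)²/n = 421.32 − 354.291429 = 67.028571
Sxy = Σxy − (Σx)(Σy)/n = 2948.1 − 2603.828571 = 344.271429
b = Sxy/Sxx = 344.271429/67.028571 = 5.136189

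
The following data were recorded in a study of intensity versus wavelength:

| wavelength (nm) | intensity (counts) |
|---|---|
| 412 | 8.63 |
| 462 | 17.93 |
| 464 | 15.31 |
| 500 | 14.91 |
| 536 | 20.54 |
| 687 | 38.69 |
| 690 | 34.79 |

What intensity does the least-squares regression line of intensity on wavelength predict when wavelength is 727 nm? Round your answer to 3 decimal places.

n = 7, Σx = 3751, Σy = 150.8, Σxy = 87992.63, Σx² = 2083849
Sxx = Σx² − (Σx)²/n = 2083849 − 2010000.142857 = 73848.857143
Sxy = Σxy − (Σx)(Σy)/n = 87992.63 − 80807.257143 = 7185.372857
b = Sxy/Sxx = 7185.372857/73848.857143 = 0.097298
a = ȳ − b·x̄ = 21.542857 − 0.097298·535.857143 = -30.595165
ŷ(727) = a + b·727 = -30.595165 + 0.097298·727 = 40.140744

40.141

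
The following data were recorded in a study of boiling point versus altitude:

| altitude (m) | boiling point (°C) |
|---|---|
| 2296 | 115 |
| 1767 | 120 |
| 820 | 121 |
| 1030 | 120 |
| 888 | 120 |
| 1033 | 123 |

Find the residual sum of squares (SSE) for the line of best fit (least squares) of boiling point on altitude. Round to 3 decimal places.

n = 6, Σx = 7834, Σy = 719, Σxy = 932519, Σx² = 11982838, Σy² = 86195
Sxx = Σx² − (Σx)²/n = 11982838 − 10228592.666667 = 1754245.333333
Sxy = Σxy − (Σx)(Σy)/n = 932519 − 938774.333333 = -6255.333333
Syy = Σy² − (Σy)²/n = 86195 − 86160.166667 = 34.833333
b = Sxy/Sxx = -6255.333333/1754245.333333 = -0.003566
SSE = Syy − b·Sxy = 34.833333 − (-0.003566)·(-6255.333333) = 12.527904

12.528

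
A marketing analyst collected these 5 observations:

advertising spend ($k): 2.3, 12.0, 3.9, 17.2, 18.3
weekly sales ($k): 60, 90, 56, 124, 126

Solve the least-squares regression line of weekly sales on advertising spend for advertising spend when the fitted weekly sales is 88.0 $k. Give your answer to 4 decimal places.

n = 5, Σx = 53.7, Σy = 456, Σxy = 5875, Σx² = 795.23
Sxx = Σx² − (Σx)²/n = 795.23 − 576.738 = 218.492
Sxy = Σxy − (Σx)(Σy)/n = 5875 − 4897.44 = 977.56
b = Sxy/Sxx = 977.56/218.492 = 4.474123
a = ȳ − b·x̄ = 91.2 − 4.474123·10.74 = 43.147923
Set a + b·x = 88.0: x = (88.0 − 43.147923) / 4.474123 = 10.024776

10.0248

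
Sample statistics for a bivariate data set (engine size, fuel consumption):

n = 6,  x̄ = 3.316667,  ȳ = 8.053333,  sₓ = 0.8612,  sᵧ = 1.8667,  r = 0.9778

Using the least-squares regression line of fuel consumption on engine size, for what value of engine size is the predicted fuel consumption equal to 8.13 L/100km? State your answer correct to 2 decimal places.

b = r · sᵧ/sₓ = 0.9778 · 1.8667/0.8612 = 2.119437
a = ȳ − b·x̄ = 8.053333 − 2.119437·3.316667 = 1.023866
Set a + b·x = 8.13: x = (8.13 − 1.023866) / 2.119437 = 3.352840

3.35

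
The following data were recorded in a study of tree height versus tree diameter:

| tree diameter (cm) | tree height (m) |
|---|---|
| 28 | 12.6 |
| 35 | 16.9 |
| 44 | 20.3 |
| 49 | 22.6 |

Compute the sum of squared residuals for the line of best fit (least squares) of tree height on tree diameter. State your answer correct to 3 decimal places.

0.621

n = 4, Σx = 156, Σy = 72.4, Σxy = 2944.9, Σx² = 6346, Σy² = 1367.22
Sxx = Σx² − (Σx)²/n = 6346 − 6084 = 262
Sxy = Σxy − (Σx)(Σy)/n = 2944.9 − 2823.6 = 121.3
Syy = Σy² − (Σy)²/n = 1367.22 − 1310.44 = 56.78
b = Sxy/Sxx = 121.3/262 = 0.462977
SSE = Syy − b·Sxy = 56.78 − 0.462977·121.3 = 0.620878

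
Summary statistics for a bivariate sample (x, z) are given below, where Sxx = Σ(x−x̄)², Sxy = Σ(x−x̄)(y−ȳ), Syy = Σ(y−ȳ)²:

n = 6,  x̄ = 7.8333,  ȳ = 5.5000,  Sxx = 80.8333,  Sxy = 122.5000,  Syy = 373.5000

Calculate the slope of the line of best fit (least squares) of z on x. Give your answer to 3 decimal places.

b = Sxy/Sxx = 122.5/80.8333 = 1.515465

1.515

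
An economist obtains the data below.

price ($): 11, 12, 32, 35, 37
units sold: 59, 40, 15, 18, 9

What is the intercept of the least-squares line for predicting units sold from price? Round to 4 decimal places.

67.2121

n = 5, Σx = 127, Σy = 141, Σxy = 2572, Σx² = 3883
Sxx = Σx² − (Σx)²/n = 3883 − 3225.8 = 657.2
Sxy = Σxy − (Σx)(Σy)/n = 2572 − 3581.4 = -1009.4
b = Sxy/Sxx = -1009.4/657.2 = -1.535910
a = ȳ − b·x̄ = 28.2 − (-1.535910)·25.4 = 67.212112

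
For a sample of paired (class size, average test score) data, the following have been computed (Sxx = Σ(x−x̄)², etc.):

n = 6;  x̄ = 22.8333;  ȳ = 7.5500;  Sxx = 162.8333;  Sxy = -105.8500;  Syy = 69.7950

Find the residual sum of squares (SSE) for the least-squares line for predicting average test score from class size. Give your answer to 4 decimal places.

b = Sxy/Sxx = -105.85/162.8333 = -0.650051
SSE = Syy − b·Sxy = 69.795 − (-0.650051)·(-105.85) = 0.987069

0.9871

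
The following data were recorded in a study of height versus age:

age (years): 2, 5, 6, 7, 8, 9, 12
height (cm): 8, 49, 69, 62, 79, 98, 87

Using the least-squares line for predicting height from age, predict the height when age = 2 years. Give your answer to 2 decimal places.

n = 7, Σx = 49, Σy = 452, Σxy = 3667, Σx² = 403
Sxx = Σx² − (Σx)²/n = 403 − 343 = 60
Sxy = Σxy − (Σx)(Σy)/n = 3667 − 3164 = 503
b = Sxy/Sxx = 503/60 = 8.383333
a = ȳ − b·x̄ = 64.571429 − 8.383333·7 = 5.888095
ŷ(2) = a + b·2 = 5.888095 + 8.383333·2 = 22.654762

22.65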